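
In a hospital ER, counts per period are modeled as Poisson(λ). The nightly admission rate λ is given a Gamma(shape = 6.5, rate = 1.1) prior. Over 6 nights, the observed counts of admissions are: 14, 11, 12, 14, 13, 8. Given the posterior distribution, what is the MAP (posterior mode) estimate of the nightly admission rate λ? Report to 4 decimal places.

10.9155

With a Gamma(shape α, rate β) prior, the Poisson likelihood is conjugate: the posterior is Gamma(α + ΣXᵢ, β + n).
Sum of counts S = 72 over n = 6 nights.
Posterior: Gamma(α+S, β+n) = Gamma(6.5+72, 1.1+6) = Gamma(78.5, 7.1).
Mode of Gamma(α,β) for α≥1 is (α−1)/β = 77.5/7.1 = 10.9155.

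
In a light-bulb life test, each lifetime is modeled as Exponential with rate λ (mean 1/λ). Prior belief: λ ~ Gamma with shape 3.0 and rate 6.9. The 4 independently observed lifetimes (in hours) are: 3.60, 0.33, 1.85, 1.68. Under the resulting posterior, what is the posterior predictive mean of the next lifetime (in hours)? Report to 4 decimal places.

2.3933

With a Gamma(shape α, rate β) prior on the exponential rate λ, the posterior after n observations with total T = Σxᵢ is Gamma(α+n, β+T).
Sum of observations T = 7.46 hours; n = 4.
Posterior: Gamma(3.0+4, 6.9+7.46) = Gamma(7.0, 14.36).
The predictive distribution for the next observation is Lomax; its mean is β/(α−1) = 14.36/6.0 = 2.3933.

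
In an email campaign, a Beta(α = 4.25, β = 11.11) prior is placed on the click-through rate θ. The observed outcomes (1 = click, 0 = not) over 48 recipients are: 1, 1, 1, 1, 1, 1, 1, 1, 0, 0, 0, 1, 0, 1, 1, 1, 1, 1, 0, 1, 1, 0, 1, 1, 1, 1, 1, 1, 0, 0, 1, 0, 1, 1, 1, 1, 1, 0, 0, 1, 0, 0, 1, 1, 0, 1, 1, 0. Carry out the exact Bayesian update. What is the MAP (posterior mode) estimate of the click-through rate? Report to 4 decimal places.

The Beta prior is conjugate to a Binomial/Bernoulli likelihood; the update adds successes to α and failures to β.
Posterior: Beta(α+k, β+n−k) = Beta(4.25+33, 11.11+15) = Beta(37.25, 26.11).
Mode of Beta(a,b) for a,b>1 is (a−1)/(a+b−2) = 36.25/61.36 = 0.5908.

0.5908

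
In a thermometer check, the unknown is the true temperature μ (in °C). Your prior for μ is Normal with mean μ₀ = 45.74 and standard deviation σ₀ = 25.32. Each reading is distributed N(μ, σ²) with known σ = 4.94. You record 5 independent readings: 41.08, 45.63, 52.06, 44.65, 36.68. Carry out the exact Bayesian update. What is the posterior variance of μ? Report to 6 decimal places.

For Normal data with known variance σ², a Normal(μ₀, σ₀²) prior on μ is conjugate. Posterior precision = 1/σ₀² + n/σ²; posterior mean is the precision-weighted average of μ₀ and x̄.
σ₀² = 25.32² = 641.1024, σ² = 4.94² = 24.4036; σ² + n·σ₀² = 24.4036 + 5·641.1024 = 3229.9156.
Posterior precision = 1/σ₀² + n/σ² = 1/641.1024 + 5/24.4036 = (σ² + n·σ₀²)/(σ₀²σ²) = 3229.9156/(641.1024·24.4036); posterior variance σₙ² = σ₀²σ²/(σ² + n·σ₀²) = 641.1024·24.4036/3229.9156 = 4.843844.

4.843844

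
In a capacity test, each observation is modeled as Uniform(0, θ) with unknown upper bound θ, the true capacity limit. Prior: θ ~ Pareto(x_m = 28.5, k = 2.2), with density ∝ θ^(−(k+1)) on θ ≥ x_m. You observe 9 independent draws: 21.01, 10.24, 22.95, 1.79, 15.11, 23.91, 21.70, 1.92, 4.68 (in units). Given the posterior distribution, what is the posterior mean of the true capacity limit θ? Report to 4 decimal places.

31.2941

A Pareto(scale x_m, shape k) prior on the upper bound θ of Uniform(0, θ) is conjugate: posterior is Pareto(max(x_m, max xᵢ), k + n).
Sample maximum = 23.91; prior scale x_m = 28.5 → posterior scale = max = 28.50.
Posterior shape = 2.2 + 9 = 11.2.
E[θ|data] = k·x_m/(k−1) = 11.2·28.50/10.2 = 31.2941.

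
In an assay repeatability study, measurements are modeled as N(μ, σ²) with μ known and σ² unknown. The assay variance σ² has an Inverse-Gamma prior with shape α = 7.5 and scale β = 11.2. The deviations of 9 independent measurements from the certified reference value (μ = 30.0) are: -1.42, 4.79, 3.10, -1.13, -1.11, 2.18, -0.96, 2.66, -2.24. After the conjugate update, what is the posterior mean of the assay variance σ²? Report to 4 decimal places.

With known mean μ and an Inverse-Gamma(α, β) prior on σ², the Normal likelihood is conjugate: posterior is Inv-Gamma(α + n/2, β + Σ(xᵢ−μ)²/2).
Σ(xᵢ−μ)² = (-1.42)² + (4.79)² + (3.10)² + (-1.13)² + (-1.11)² + (2.18)² + (-0.96)² + (2.66)² + (-2.24)² = 54.8467.
Posterior: Inv-Gamma(7.5 + 9/2, 11.2 + 54.8467/2) = Inv-Gamma(12.00, 38.62335).
E[σ²|data] = β/(α−1) = 38.62335/11.00 = 3.5112.

3.5112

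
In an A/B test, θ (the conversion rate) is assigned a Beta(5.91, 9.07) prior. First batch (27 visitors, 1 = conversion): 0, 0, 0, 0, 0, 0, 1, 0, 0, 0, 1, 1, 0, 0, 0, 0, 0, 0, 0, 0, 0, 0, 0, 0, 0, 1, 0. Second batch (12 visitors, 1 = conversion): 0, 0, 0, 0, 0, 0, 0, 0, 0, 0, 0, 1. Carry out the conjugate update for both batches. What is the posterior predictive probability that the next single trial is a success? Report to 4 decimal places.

The Beta prior is conjugate to a Binomial/Bernoulli likelihood; the update adds successes to α and failures to β.
After batch 1: Beta(5.91+4, 9.07+23) = Beta(9.91, 32.07).
After batch 2: Beta(9.91+1, 32.07+11) = Beta(10.91, 43.07).
For a single future Bernoulli trial, P(success | data) = α/(α+β) = 0.2021.

0.2021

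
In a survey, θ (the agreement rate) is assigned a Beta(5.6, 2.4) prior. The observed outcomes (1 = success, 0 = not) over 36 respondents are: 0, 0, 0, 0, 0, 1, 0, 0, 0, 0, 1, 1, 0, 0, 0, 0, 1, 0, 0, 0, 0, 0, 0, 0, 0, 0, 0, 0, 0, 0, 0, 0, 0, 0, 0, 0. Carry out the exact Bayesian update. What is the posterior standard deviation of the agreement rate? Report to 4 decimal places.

0.0616

The Beta prior is conjugate to a Binomial/Bernoulli likelihood; the update adds successes to α and failures to β.
Posterior: Beta(α+k, β+n−k) = Beta(5.6+4, 2.4+32) = Beta(9.6, 34.4).
Var = αβ/((α+β)²(α+β+1)) = 9.6·34.4/(44.0²·45.0) = 0.00379063; SD = √0.00379063 = 0.0616.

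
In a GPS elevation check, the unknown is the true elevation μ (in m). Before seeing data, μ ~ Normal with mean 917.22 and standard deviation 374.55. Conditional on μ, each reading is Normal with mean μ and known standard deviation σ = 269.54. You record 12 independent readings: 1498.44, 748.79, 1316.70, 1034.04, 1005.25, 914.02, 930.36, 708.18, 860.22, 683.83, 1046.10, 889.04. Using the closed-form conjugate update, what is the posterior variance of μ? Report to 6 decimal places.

5803.844379

For Normal data with known variance σ², a Normal(μ₀, σ₀²) prior on μ is conjugate. Posterior precision = 1/σ₀² + n/σ²; posterior mean is the precision-weighted average of μ₀ and x̄.
σ₀² = 374.55² = 140287.7025, σ² = 269.54² = 72651.8116; σ² + n·σ₀² = 72651.8116 + 12·140287.7025 = 1756104.2416.
Posterior precision = 1/σ₀² + n/σ² = 1/140287.7025 + 12/72651.8116 = (σ² + n·σ₀²)/(σ₀²σ²) = 1756104.2416/(140287.7025·72651.8116); posterior variance σₙ² = σ₀²σ²/(σ² + n·σ₀²) = 140287.7025·72651.8116/1756104.2416 = 5803.844379.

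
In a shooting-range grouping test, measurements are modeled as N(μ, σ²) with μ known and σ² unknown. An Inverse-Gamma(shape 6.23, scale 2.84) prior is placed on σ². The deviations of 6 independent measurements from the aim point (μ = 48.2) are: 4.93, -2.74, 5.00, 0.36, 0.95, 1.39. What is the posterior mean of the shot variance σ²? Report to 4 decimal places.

With known mean μ and an Inverse-Gamma(α, β) prior on σ², the Normal likelihood is conjugate: posterior is Inv-Gamma(α + n/2, β + Σ(xᵢ−μ)²/2).
Σ(xᵢ−μ)² = (4.93)² + (-2.74)² + (5.00)² + (0.36)² + (0.95)² + (1.39)² = 59.7767.
Posterior: Inv-Gamma(6.23 + 6/2, 2.84 + 59.7767/2) = Inv-Gamma(9.23, 32.72835).
E[σ²|data] = β/(α−1) = 32.72835/8.23 = 3.9767.

3.9767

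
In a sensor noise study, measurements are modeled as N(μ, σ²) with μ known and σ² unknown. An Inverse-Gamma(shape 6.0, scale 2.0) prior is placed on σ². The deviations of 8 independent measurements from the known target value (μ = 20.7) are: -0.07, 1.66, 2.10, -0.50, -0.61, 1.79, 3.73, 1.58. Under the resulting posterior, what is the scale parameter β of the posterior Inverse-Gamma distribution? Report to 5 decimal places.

With known mean μ and an Inverse-Gamma(α, β) prior on σ², the Normal likelihood is conjugate: posterior is Inv-Gamma(α + n/2, β + Σ(xᵢ−μ)²/2).
Σ(xᵢ−μ)² = (-0.07)² + (1.66)² + (2.10)² + (-0.50)² + (-0.61)² + (1.79)² + (3.73)² + (1.58)² = 27.4060.
Posterior: Inv-Gamma(6.0 + 8/2, 2.0 + 27.4060/2) = Inv-Gamma(10.00, 15.70300).
Posterior β = 15.70300.

15.70300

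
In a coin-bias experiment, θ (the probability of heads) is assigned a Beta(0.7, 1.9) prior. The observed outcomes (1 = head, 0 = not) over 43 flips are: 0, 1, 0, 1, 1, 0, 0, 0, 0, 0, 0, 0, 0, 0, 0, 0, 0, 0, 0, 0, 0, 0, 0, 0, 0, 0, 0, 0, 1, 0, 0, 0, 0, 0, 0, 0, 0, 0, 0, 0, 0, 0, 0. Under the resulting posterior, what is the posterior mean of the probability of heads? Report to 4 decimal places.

The Beta prior is conjugate to a Binomial/Bernoulli likelihood; the update adds successes to α and failures to β.
Posterior: Beta(α+k, β+n−k) = Beta(0.7+4, 1.9+39) = Beta(4.7, 40.9).
Posterior mean = α/(α+β) = 4.7/45.6 = 0.1031.

0.1031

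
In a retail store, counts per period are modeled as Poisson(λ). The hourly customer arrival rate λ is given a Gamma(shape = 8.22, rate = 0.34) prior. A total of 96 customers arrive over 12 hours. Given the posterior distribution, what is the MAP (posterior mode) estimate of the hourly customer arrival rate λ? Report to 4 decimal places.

8.3647

With a Gamma(shape α, rate β) prior, the Poisson likelihood is conjugate: the posterior is Gamma(α + ΣXᵢ, β + n).
Posterior: Gamma(α+S, β+n) = Gamma(8.22+96, 0.34+12) = Gamma(104.22, 12.34).
Mode of Gamma(α,β) for α≥1 is (α−1)/β = 103.22/12.34 = 8.3647.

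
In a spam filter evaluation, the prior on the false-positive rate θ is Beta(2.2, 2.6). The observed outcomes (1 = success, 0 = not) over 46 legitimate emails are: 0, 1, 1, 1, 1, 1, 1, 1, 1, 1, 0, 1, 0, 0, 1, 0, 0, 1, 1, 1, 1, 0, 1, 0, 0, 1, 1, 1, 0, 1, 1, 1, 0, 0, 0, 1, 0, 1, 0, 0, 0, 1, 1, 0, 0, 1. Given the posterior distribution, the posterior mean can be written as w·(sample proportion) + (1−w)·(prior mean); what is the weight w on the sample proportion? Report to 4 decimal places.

The Beta prior is conjugate to a Binomial/Bernoulli likelihood; the update adds successes to α and failures to β.
Posterior mean = (α₀+k)/(α₀+β₀+n) = [n/(α₀+β₀+n)]·(k/n) + [(α₀+β₀)/(α₀+β₀+n)]·α₀/(α₀+β₀), so only n and the prior enter the weight.
The weight on the data is w = n/(α₀+β₀+n) = 46/(2.2+2.6+46) = 46/50.8 = 0.9055.

0.9055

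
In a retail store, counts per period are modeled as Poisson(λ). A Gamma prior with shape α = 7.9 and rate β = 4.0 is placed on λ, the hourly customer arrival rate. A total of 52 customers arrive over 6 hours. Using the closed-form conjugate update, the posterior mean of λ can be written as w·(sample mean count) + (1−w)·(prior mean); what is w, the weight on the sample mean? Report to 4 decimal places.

With a Gamma(shape α, rate β) prior, the Poisson likelihood is conjugate: the posterior is Gamma(α + ΣXᵢ, β + n).
Posterior mean = (α₀+S)/(β₀+n) = [n/(β₀+n)]·(S/n) + [β₀/(β₀+n)]·(α₀/β₀), so only n and β₀ enter the weight.
Weight on data w = n/(β₀+n) = 6/(4.0+6) = 6/10.0 = 0.6000.

0.6000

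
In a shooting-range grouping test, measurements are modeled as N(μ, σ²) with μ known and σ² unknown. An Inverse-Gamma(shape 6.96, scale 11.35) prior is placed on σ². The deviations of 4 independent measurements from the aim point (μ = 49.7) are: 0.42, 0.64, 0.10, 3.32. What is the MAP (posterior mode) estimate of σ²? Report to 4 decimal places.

With known mean μ and an Inverse-Gamma(α, β) prior on σ², the Normal likelihood is conjugate: posterior is Inv-Gamma(α + n/2, β + Σ(xᵢ−μ)²/2).
Σ(xᵢ−μ)² = (0.42)² + (0.64)² + (0.10)² + (3.32)² = 11.6184.
Posterior: Inv-Gamma(6.96 + 4/2, 11.35 + 11.6184/2) = Inv-Gamma(8.96, 17.15920).
Mode = β/(α+1) = 17.15920/9.96 = 1.7228.

1.7228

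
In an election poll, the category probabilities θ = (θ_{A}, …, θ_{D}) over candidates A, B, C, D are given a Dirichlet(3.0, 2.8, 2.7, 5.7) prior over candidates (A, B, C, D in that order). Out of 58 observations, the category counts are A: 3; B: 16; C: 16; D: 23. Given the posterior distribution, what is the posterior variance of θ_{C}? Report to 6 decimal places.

The Dirichlet prior is conjugate to the Multinomial likelihood: each posterior αⱼ = prior αⱼ + observed count nⱼ.
Posterior concentration: (6.0, 18.8, 18.7, 28.7), total = 72.2.
Var[θ_j] = α_j(Σα−α_j)/((Σα)²(Σα+1)) = 18.7·53.5/(72.2²·73.2) = 0.002622.

0.002622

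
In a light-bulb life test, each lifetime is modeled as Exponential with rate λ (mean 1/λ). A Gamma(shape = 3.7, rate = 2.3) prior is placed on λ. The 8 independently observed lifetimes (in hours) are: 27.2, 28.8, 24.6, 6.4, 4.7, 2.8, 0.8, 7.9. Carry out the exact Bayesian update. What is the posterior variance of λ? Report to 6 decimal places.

0.001051

With a Gamma(shape α, rate β) prior on the exponential rate λ, the posterior after n observations with total T = Σxᵢ is Gamma(α+n, β+T).
Sum of observations T = 103.2 hours; n = 8.
Posterior: Gamma(3.7+8, 2.3+103.2) = Gamma(11.7, 105.5).
Var = α/β² = 0.001051.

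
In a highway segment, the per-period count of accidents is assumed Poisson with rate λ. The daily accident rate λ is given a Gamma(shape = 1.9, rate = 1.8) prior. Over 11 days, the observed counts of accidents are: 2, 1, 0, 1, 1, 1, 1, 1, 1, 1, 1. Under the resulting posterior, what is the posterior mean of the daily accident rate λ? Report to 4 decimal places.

1.0078

With a Gamma(shape α, rate β) prior, the Poisson likelihood is conjugate: the posterior is Gamma(α + ΣXᵢ, β + n).
Sum of counts S = 11 over n = 11 days.
Posterior: Gamma(α+S, β+n) = Gamma(1.9+11, 1.8+11) = Gamma(12.9, 12.8).
Posterior mean = α/β = 12.9/12.8 = 1.0078.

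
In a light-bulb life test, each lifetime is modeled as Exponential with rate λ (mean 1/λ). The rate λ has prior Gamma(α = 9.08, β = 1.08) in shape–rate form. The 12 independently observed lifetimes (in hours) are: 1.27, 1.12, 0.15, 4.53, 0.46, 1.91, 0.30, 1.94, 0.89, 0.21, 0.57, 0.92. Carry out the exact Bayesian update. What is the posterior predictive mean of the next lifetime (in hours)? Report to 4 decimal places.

0.7644

With a Gamma(shape α, rate β) prior on the exponential rate λ, the posterior after n observations with total T = Σxᵢ is Gamma(α+n, β+T).
Sum of observations T = 14.27 hours; n = 12.
Posterior: Gamma(9.08+12, 1.08+14.27) = Gamma(21.08, 15.35).
The predictive distribution for the next observation is Lomax; its mean is β/(α−1) = 15.35/20.08 = 0.7644.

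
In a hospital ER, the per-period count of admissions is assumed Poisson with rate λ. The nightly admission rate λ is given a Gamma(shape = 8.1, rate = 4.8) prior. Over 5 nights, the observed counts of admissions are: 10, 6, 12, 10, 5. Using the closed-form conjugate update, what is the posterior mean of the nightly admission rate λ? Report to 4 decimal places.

With a Gamma(shape α, rate β) prior, the Poisson likelihood is conjugate: the posterior is Gamma(α + ΣXᵢ, β + n).
Sum of counts S = 43 over n = 5 nights.
Posterior: Gamma(α+S, β+n) = Gamma(8.1+43, 4.8+5) = Gamma(51.1, 9.8).
Posterior mean = α/β = 51.1/9.8 = 5.2143.

5.2143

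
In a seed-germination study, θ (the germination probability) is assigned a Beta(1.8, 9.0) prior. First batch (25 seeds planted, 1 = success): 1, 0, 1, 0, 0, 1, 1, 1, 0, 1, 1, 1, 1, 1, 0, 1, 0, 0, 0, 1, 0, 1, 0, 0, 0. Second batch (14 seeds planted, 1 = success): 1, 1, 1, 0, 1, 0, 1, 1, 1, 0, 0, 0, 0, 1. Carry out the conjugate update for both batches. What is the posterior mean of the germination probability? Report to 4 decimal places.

0.4578

The Beta prior is conjugate to a Binomial/Bernoulli likelihood; the update adds successes to α and failures to β.
After batch 1: Beta(1.8+13, 9.0+12) = Beta(14.8, 21.0).
After batch 2: Beta(14.8+8, 21.0+6) = Beta(22.8, 27.0).
Posterior mean = α/(α+β) = 22.8/49.8 = 0.4578.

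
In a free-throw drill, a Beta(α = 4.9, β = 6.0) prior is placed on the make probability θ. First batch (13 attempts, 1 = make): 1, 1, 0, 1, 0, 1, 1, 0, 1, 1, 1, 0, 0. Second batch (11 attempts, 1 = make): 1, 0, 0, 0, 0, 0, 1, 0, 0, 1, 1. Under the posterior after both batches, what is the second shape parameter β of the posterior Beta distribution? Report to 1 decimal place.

18.0

The Beta prior is conjugate to a Binomial/Bernoulli likelihood; the update adds successes to α and failures to β.
After batch 1: Beta(4.9+8, 6.0+5) = Beta(12.9, 11.0).
After batch 2: Beta(12.9+4, 11.0+7) = Beta(16.9, 18.0).
Posterior β = 18.0.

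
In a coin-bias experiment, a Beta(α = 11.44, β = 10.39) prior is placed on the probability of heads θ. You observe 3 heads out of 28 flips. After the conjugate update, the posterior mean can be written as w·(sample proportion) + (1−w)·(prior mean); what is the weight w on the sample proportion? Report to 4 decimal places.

The Beta prior is conjugate to a Binomial/Bernoulli likelihood; the update adds successes to α and failures to β.
Posterior mean = (α₀+k)/(α₀+β₀+n) = [n/(α₀+β₀+n)]·(k/n) + [(α₀+β₀)/(α₀+β₀+n)]·α₀/(α₀+β₀), so only n and the prior enter the weight.
The weight on the data is w = n/(α₀+β₀+n) = 28/(11.44+10.39+28) = 28/49.83 = 0.5619.

0.5619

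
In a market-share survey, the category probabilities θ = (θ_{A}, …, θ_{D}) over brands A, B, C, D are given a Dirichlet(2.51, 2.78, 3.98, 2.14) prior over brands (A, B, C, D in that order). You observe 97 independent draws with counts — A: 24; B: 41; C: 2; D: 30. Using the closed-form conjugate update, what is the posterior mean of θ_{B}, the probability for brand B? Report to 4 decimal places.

The Dirichlet prior is conjugate to the Multinomial likelihood: each posterior αⱼ = prior αⱼ + observed count nⱼ.
Posterior concentration: (26.51, 43.78, 5.98, 32.14), total = 108.41.
E[θ_{B}|data] = α_{B}/Σα = 43.78/108.41 = 0.4038.

0.4038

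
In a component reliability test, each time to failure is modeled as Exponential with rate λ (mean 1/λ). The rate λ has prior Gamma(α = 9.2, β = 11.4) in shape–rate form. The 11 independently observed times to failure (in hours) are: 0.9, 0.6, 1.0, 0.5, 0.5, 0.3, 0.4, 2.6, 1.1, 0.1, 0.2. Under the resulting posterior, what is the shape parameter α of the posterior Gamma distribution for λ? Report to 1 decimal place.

With a Gamma(shape α, rate β) prior on the exponential rate λ, the posterior after n observations with total T = Σxᵢ is Gamma(α+n, β+T).
Sum of observations T = 8.2 hours; n = 11.
Posterior: Gamma(9.2+11, 11.4+8.2) = Gamma(20.2, 19.6).
Posterior α = 20.2.

20.2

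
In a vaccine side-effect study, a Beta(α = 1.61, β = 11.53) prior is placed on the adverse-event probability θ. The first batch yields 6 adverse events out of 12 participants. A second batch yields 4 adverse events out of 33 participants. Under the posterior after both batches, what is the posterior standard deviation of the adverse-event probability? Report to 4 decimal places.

The Beta prior is conjugate to a Binomial/Bernoulli likelihood; the update adds successes to α and failures to β.
After batch 1: Beta(1.61+6, 11.53+6) = Beta(7.61, 17.53).
After batch 2: Beta(7.61+4, 17.53+29) = Beta(11.61, 46.53).
Var = αβ/((α+β)²(α+β+1)) = 11.61·46.53/(58.14²·59.14) = 0.00270230; SD = √0.00270230 = 0.0520.

0.0520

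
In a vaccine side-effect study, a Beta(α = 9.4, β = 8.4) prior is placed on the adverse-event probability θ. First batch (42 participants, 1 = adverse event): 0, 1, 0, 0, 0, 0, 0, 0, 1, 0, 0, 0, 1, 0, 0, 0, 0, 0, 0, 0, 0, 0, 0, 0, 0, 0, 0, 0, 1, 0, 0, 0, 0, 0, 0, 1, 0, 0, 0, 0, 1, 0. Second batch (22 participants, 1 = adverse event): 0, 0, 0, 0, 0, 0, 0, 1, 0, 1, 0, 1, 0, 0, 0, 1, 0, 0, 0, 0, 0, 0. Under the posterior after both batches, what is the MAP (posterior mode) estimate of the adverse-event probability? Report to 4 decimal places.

0.2306

The Beta prior is conjugate to a Binomial/Bernoulli likelihood; the update adds successes to α and failures to β.
After batch 1: Beta(9.4+6, 8.4+36) = Beta(15.4, 44.4).
After batch 2: Beta(15.4+4, 44.4+18) = Beta(19.4, 62.4).
Mode of Beta(a,b) for a,b>1 is (a−1)/(a+b−2) = 18.4/79.8 = 0.2306.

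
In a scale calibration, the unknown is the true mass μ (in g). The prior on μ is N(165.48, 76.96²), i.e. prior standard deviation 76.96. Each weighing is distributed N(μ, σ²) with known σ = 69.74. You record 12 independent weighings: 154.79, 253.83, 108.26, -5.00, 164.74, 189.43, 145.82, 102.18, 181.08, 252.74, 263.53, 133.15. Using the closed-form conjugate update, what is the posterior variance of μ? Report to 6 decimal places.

379.346589

For Normal data with known variance σ², a Normal(μ₀, σ₀²) prior on μ is conjugate. Posterior precision = 1/σ₀² + n/σ²; posterior mean is the precision-weighted average of μ₀ and x̄.
σ₀² = 76.96² = 5922.8416, σ² = 69.74² = 4863.6676; σ² + n·σ₀² = 4863.6676 + 12·5922.8416 = 75937.7668.
Posterior precision = 1/σ₀² + n/σ² = 1/5922.8416 + 12/4863.6676 = (σ² + n·σ₀²)/(σ₀²σ²) = 75937.7668/(5922.8416·4863.6676); posterior variance σₙ² = σ₀²σ²/(σ² + n·σ₀²) = 5922.8416·4863.6676/75937.7668 = 379.346589.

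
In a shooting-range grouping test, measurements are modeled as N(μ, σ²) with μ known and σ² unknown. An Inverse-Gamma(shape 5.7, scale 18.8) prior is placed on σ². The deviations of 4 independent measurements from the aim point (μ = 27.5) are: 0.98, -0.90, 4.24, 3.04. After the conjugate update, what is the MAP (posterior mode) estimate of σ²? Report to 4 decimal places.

With known mean μ and an Inverse-Gamma(α, β) prior on σ², the Normal likelihood is conjugate: posterior is Inv-Gamma(α + n/2, β + Σ(xᵢ−μ)²/2).
Σ(xᵢ−μ)² = (0.98)² + (-0.90)² + (4.24)² + (3.04)² = 28.9896.
Posterior: Inv-Gamma(5.7 + 4/2, 18.8 + 28.9896/2) = Inv-Gamma(7.70, 33.29480).
Mode = β/(α+1) = 33.29480/8.70 = 3.8270.

3.8270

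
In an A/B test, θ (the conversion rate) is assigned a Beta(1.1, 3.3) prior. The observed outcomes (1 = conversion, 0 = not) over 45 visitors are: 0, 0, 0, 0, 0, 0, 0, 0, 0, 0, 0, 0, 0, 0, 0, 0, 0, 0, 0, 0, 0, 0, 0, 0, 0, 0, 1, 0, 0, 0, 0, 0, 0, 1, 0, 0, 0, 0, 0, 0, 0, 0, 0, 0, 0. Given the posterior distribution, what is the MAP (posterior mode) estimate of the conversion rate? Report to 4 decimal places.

0.0443

The Beta prior is conjugate to a Binomial/Bernoulli likelihood; the update adds successes to α and failures to β.
Posterior: Beta(α+k, β+n−k) = Beta(1.1+2, 3.3+43) = Beta(3.1, 46.3).
Mode of Beta(a,b) for a,b>1 is (a−1)/(a+b−2) = 2.1/47.4 = 0.0443.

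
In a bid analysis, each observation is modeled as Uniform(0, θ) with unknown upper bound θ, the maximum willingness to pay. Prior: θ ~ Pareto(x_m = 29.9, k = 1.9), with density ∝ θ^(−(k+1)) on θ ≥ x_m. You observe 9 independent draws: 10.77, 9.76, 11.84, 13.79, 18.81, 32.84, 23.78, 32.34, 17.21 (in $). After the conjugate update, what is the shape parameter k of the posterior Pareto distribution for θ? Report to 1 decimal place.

A Pareto(scale x_m, shape k) prior on the upper bound θ of Uniform(0, θ) is conjugate: posterior is Pareto(max(x_m, max xᵢ), k + n).
Sample maximum = 32.84; prior scale x_m = 29.9 → posterior scale = max = 32.84.
Posterior shape = 1.9 + 9 = 10.9.
Posterior shape k = 10.9.

10.9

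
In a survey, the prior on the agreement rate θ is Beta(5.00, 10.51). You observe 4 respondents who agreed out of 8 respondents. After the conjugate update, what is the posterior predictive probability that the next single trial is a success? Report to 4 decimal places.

The Beta prior is conjugate to a Binomial/Bernoulli likelihood; the update adds successes to α and failures to β.
Posterior: Beta(α+k, β+n−k) = Beta(5.00+4, 10.51+4) = Beta(9.00, 14.51).
For a single future Bernoulli trial, P(success | data) = α/(α+β) = 0.3828.

0.3828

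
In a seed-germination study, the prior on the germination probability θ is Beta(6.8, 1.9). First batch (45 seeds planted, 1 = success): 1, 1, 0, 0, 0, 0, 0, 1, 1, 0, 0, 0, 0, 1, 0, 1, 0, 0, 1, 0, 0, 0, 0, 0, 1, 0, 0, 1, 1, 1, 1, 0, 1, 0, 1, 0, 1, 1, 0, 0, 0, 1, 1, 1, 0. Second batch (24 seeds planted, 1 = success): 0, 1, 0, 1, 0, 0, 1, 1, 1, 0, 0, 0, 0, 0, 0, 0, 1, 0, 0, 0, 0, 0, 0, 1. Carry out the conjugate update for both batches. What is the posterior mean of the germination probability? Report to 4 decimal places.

The Beta prior is conjugate to a Binomial/Bernoulli likelihood; the update adds successes to α and failures to β.
After batch 1: Beta(6.8+19, 1.9+26) = Beta(25.8, 27.9).
After batch 2: Beta(25.8+7, 27.9+17) = Beta(32.8, 44.9).
Posterior mean = α/(α+β) = 32.8/77.7 = 0.4221.

0.4221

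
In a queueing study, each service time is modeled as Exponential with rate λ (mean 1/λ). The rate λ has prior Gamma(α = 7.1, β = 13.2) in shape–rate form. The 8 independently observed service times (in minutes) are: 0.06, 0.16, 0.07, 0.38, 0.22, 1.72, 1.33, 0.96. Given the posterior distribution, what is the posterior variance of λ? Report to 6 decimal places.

With a Gamma(shape α, rate β) prior on the exponential rate λ, the posterior after n observations with total T = Σxᵢ is Gamma(α+n, β+T).
Sum of observations T = 4.90 minutes; n = 8.
Posterior: Gamma(7.1+8, 13.2+4.90) = Gamma(15.1, 18.10).
Var = α/β² = 0.046091.

0.046091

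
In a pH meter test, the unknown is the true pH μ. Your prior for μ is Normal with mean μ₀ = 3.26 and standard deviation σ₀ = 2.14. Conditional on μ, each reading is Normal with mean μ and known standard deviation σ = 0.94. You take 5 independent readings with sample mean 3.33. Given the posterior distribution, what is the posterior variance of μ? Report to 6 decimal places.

For Normal data with known variance σ², a Normal(μ₀, σ₀²) prior on μ is conjugate. Posterior precision = 1/σ₀² + n/σ²; posterior mean is the precision-weighted average of μ₀ and x̄.
σ₀² = 2.14² = 4.5796, σ² = 0.94² = 0.8836; σ² + n·σ₀² = 0.8836 + 5·4.5796 = 23.7816.
Posterior precision = 1/σ₀² + n/σ² = 1/4.5796 + 5/0.8836 = (σ² + n·σ₀²)/(σ₀²σ²) = 23.7816/(4.5796·0.8836); posterior variance σₙ² = σ₀²σ²/(σ² + n·σ₀²) = 4.5796·0.8836/23.7816 = 0.170154.

0.170154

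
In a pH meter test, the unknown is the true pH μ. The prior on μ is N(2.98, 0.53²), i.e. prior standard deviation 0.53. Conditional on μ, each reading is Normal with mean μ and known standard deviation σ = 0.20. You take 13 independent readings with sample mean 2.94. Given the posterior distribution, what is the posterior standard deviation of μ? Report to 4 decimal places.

0.0552

For Normal data with known variance σ², a Normal(μ₀, σ₀²) prior on μ is conjugate. Posterior precision = 1/σ₀² + n/σ²; posterior mean is the precision-weighted average of μ₀ and x̄.
σ₀² = 0.53² = 0.2809, σ² = 0.20² = 0.04; σ² + n·σ₀² = 0.04 + 13·0.2809 = 3.6917.
Posterior precision = 1/σ₀² + n/σ² = 1/0.2809 + 13/0.04 = (σ² + n·σ₀²)/(σ₀²σ²) = 3.6917/(0.2809·0.04); posterior variance σₙ² = σ₀²σ²/(σ² + n·σ₀²) = 0.2809·0.04/3.6917 = 0.003044.
Posterior SD = √σₙ² = √(0.2809·0.04/3.6917) = 0.0552.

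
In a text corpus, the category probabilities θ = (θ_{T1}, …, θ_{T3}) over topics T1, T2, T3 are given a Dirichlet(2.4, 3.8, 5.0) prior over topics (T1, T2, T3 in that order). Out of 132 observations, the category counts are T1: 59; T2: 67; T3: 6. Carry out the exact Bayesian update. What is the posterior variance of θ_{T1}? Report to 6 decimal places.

The Dirichlet prior is conjugate to the Multinomial likelihood: each posterior αⱼ = prior αⱼ + observed count nⱼ.
Posterior concentration: (61.4, 70.8, 11.0), total = 143.2.
Var[θ_j] = α_j(Σα−α_j)/((Σα)²(Σα+1)) = 61.4·81.8/(143.2²·144.2) = 0.001699.

0.001699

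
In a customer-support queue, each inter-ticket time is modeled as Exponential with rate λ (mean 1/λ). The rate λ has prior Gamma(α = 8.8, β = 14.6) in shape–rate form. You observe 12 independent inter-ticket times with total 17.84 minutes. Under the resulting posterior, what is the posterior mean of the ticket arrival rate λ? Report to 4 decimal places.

With a Gamma(shape α, rate β) prior on the exponential rate λ, the posterior after n observations with total T = Σxᵢ is Gamma(α+n, β+T).
Posterior: Gamma(8.8+12, 14.6+17.84) = Gamma(20.8, 32.44).
Posterior mean of λ = α/β = 20.8/32.44 = 0.6412.

0.6412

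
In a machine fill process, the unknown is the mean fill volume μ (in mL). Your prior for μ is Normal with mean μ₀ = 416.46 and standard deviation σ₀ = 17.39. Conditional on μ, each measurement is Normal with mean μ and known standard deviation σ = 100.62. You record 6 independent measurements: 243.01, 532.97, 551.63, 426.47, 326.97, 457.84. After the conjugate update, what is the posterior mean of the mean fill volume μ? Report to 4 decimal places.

417.4765

For Normal data with known variance σ², a Normal(μ₀, σ₀²) prior on μ is conjugate. Posterior precision = 1/σ₀² + n/σ²; posterior mean is the precision-weighted average of μ₀ and x̄.
Σxᵢ = 243.01 + 532.97 + 551.63 + 426.47 + 326.97 + 457.84 = 2538.89, so n·x̄ = 2538.89.
σ₀² = 17.39² = 302.4121, σ² = 100.62² = 10124.3844; σ² + n·σ₀² = 10124.3844 + 6·302.4121 = 11938.857.
Posterior mean = (μ₀/σ₀² + n·x̄/σ²)/(1/σ₀² + n/σ²) = (σ²·μ₀ + σ₀²·n·x̄)/(σ² + n·σ₀²) = (10124.3844·416.46 + 302.4121·2538.89)/11938.857 = 4984192.183793/11938.857 = 417.4765.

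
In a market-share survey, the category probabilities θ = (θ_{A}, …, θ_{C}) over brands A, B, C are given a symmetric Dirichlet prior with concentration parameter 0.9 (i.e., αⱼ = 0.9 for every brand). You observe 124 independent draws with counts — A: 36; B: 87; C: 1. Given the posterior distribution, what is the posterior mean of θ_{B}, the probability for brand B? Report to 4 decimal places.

0.6938

The Dirichlet prior is conjugate to the Multinomial likelihood: each posterior αⱼ = prior αⱼ + observed count nⱼ.
Posterior concentration: (36.9, 87.9, 1.9), total = 126.7.
E[θ_{B}|data] = α_{B}/Σα = 87.9/126.7 = 0.6938.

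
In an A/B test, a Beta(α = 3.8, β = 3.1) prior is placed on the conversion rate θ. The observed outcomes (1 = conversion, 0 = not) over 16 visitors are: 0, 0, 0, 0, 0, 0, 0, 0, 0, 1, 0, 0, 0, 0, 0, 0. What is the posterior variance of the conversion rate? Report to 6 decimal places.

The Beta prior is conjugate to a Binomial/Bernoulli likelihood; the update adds successes to α and failures to β.
Posterior: Beta(α+k, β+n−k) = Beta(3.8+1, 3.1+15) = Beta(4.8, 18.1).
Var = αβ/((α+β)²(α+β+1)) = 4.8·18.1/(22.9²·23.9) = 0.006932.

0.006932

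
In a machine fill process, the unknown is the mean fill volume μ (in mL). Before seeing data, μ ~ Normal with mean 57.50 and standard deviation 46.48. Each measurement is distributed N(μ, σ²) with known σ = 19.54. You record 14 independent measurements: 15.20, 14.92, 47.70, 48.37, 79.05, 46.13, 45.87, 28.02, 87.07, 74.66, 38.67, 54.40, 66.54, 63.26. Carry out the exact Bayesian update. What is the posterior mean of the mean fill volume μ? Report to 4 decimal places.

For Normal data with known variance σ², a Normal(μ₀, σ₀²) prior on μ is conjugate. Posterior precision = 1/σ₀² + n/σ²; posterior mean is the precision-weighted average of μ₀ and x̄.
Σxᵢ = 15.20 + 14.92 + 47.70 + 48.37 + 79.05 + 46.13 + 45.87 + 28.02 + 87.07 + 74.66 + 38.67 + 54.40 + 66.54 + 63.26 = 709.86, so n·x̄ = 709.86.
σ₀² = 46.48² = 2160.3904, σ² = 19.54² = 381.8116; σ² + n·σ₀² = 381.8116 + 14·2160.3904 = 30627.2772.
Posterior mean = (μ₀/σ₀² + n·x̄/σ²)/(1/σ₀² + n/σ²) = (σ²·μ₀ + σ₀²·n·x̄)/(σ² + n·σ₀²) = (381.8116·57.50 + 2160.3904·709.86)/30627.2772 = 1555528.896344/30627.2772 = 50.7890.

50.7890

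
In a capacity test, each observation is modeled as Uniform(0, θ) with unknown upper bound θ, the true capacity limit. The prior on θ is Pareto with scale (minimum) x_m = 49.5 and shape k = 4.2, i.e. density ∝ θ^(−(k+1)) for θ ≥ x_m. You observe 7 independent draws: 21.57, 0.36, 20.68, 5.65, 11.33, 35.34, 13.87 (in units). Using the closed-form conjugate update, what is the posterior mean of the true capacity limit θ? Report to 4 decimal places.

54.3529

A Pareto(scale x_m, shape k) prior on the upper bound θ of Uniform(0, θ) is conjugate: posterior is Pareto(max(x_m, max xᵢ), k + n).
Sample maximum = 35.34; prior scale x_m = 49.5 → posterior scale = max = 49.50.
Posterior shape = 4.2 + 7 = 11.2.
E[θ|data] = k·x_m/(k−1) = 11.2·49.50/10.2 = 54.3529.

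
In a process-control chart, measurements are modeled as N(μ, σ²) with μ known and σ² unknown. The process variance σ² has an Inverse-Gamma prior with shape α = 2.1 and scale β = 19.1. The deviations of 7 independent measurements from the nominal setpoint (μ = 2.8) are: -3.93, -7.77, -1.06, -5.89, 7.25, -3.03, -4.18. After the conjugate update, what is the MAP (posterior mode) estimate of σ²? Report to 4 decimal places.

17.3522

With known mean μ and an Inverse-Gamma(α, β) prior on σ², the Normal likelihood is conjugate: posterior is Inv-Gamma(α + n/2, β + Σ(xᵢ−μ)²/2).
Σ(xᵢ−μ)² = (-3.93)² + (-7.77)² + (-1.06)² + (-5.89)² + (7.25)² + (-3.03)² + (-4.18)² = 190.8493.
Posterior: Inv-Gamma(2.1 + 7/2, 19.1 + 190.8493/2) = Inv-Gamma(5.60, 114.52465).
Mode = β/(α+1) = 114.52465/6.60 = 17.3522.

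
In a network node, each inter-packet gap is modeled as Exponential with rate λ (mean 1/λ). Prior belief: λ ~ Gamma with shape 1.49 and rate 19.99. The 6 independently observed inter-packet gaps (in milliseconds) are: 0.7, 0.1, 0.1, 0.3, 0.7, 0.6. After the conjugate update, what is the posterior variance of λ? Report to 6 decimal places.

0.014808

With a Gamma(shape α, rate β) prior on the exponential rate λ, the posterior after n observations with total T = Σxᵢ is Gamma(α+n, β+T).
Sum of observations T = 2.5 milliseconds; n = 6.
Posterior: Gamma(1.49+6, 19.99+2.5) = Gamma(7.49, 22.49).
Var = α/β² = 0.014808.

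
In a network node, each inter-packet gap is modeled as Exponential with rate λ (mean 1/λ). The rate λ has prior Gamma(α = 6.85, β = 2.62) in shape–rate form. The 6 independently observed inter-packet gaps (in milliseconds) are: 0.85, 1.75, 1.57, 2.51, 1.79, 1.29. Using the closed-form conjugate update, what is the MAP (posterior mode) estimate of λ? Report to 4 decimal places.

0.9572

With a Gamma(shape α, rate β) prior on the exponential rate λ, the posterior after n observations with total T = Σxᵢ is Gamma(α+n, β+T).
Sum of observations T = 9.76 milliseconds; n = 6.
Posterior: Gamma(6.85+6, 2.62+9.76) = Gamma(12.85, 12.38).
Mode = (α−1)/β = 0.9572.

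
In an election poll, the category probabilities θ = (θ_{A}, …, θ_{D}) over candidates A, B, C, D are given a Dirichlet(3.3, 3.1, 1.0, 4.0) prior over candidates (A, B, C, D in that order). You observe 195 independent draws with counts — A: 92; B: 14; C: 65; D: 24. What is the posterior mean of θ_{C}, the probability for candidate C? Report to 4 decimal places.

The Dirichlet prior is conjugate to the Multinomial likelihood: each posterior αⱼ = prior αⱼ + observed count nⱼ.
Posterior concentration: (95.3, 17.1, 66.0, 28.0), total = 206.4.
E[θ_{C}|data] = α_{C}/Σα = 66.0/206.4 = 0.3198.

0.3198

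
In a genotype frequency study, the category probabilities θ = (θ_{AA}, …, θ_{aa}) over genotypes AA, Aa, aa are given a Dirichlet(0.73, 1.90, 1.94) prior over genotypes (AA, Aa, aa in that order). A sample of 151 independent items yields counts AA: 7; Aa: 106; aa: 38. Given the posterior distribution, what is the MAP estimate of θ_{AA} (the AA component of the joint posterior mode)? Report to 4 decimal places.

The Dirichlet prior is conjugate to the Multinomial likelihood: each posterior αⱼ = prior αⱼ + observed count nⱼ.
Posterior concentration: (7.73, 107.90, 39.94), total = 155.57.
Joint mode component: (α_{AA}−1)/(Σα−K) = 6.73/152.57 = 0.0441.

0.0441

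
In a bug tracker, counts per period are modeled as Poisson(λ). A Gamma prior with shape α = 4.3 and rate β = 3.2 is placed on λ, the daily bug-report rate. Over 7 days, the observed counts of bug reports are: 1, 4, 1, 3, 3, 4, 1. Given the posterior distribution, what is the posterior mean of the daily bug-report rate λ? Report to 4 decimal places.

With a Gamma(shape α, rate β) prior, the Poisson likelihood is conjugate: the posterior is Gamma(α + ΣXᵢ, β + n).
Sum of counts S = 17 over n = 7 days.
Posterior: Gamma(α+S, β+n) = Gamma(4.3+17, 3.2+7) = Gamma(21.3, 10.2).
Posterior mean = α/β = 21.3/10.2 = 2.0882.

2.0882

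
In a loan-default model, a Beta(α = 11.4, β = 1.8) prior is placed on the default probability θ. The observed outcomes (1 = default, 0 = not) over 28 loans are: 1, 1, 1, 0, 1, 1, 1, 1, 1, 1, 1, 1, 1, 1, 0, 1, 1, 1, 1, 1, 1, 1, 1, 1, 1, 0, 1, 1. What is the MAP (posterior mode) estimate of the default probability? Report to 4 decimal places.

0.9031

The Beta prior is conjugate to a Binomial/Bernoulli likelihood; the update adds successes to α and failures to β.
Posterior: Beta(α+k, β+n−k) = Beta(11.4+25, 1.8+3) = Beta(36.4, 4.8).
Mode of Beta(a,b) for a,b>1 is (a−1)/(a+b−2) = 35.4/39.2 = 0.9031.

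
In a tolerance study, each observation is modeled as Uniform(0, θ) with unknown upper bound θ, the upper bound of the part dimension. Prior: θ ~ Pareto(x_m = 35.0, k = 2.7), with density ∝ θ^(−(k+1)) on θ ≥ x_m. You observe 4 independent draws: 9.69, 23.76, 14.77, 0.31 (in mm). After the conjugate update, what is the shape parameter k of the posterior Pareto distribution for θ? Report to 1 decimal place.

6.7

A Pareto(scale x_m, shape k) prior on the upper bound θ of Uniform(0, θ) is conjugate: posterior is Pareto(max(x_m, max xᵢ), k + n).
Sample maximum = 23.76; prior scale x_m = 35.0 → posterior scale = max = 35.00.
Posterior shape = 2.7 + 4 = 6.7.
Posterior shape k = 6.7.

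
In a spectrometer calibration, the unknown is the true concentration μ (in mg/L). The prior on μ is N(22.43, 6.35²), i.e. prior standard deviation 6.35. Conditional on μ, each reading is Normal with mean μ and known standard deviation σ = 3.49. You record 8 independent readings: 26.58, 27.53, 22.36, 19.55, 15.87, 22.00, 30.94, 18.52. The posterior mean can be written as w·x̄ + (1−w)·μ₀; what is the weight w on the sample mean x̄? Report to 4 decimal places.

0.9636

For Normal data with known variance σ², a Normal(μ₀, σ₀²) prior on μ is conjugate. Posterior precision = 1/σ₀² + n/σ²; posterior mean is the precision-weighted average of μ₀ and x̄.
σ₀² = 6.35² = 40.3225, σ² = 3.49² = 12.1801. Prior precision 1/σ₀² = 1/40.3225; data precision n/σ² = 8/12.1801.
w = (n/σ²)/(1/σ₀² + n/σ²) = n·σ₀²/(σ² + n·σ₀²) = 8·40.3225/(12.1801 + 8·40.3225) = 322.58/334.7601 = 0.9636.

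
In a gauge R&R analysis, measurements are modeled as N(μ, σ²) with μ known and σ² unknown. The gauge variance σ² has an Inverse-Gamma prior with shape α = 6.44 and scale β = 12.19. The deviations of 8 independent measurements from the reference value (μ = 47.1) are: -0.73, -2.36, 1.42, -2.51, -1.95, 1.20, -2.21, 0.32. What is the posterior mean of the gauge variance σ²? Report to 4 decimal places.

2.5968

With known mean μ and an Inverse-Gamma(α, β) prior on σ², the Normal likelihood is conjugate: posterior is Inv-Gamma(α + n/2, β + Σ(xᵢ−μ)²/2).
Σ(xᵢ−μ)² = (-0.73)² + (-2.36)² + (1.42)² + (-2.51)² + (-1.95)² + (1.20)² + (-2.21)² + (0.32)² = 24.6480.
Posterior: Inv-Gamma(6.44 + 8/2, 12.19 + 24.6480/2) = Inv-Gamma(10.44, 24.51400).
E[σ²|data] = β/(α−1) = 24.51400/9.44 = 2.5968.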